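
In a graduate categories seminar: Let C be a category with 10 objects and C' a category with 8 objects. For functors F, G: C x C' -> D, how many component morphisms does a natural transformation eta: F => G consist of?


A natural transformation eta: F => G assigns one component morphism per
object of the domain category.
The domain is the product category C x C', so
|Ob(C x C')| = |Ob(C)| * |Ob(C')| = 10 * 8 = 80.
Therefore eta has 80 component morphisms.

80


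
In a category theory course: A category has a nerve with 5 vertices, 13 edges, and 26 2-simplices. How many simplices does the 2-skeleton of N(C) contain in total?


The 2-skeleton of the nerve N(C) consists of simplices in dimensions 0, 1, 2:
  |N(C)_0| = 5 (objects)
  |N(C)_1| = 13 (morphisms)
  |N(C)_2| = 26 (composable pairs)
Total = 5 + 13 + 26 = 44

44


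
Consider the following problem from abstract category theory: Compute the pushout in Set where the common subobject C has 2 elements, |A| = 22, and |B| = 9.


The pushout A +_C B identifies the images of C in A and B.
|A +_C B| = |A| + |B| - |C| (for injections).
= 22 + 9 - 2 = 29

29


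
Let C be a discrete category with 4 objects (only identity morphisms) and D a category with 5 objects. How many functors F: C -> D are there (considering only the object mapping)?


A functor from a discrete category C to D is determined by
where each object maps. Each of the 4 objects of C can map
to any of the 5 objects of D independently.
Number of functors = 5^4 = 625

625


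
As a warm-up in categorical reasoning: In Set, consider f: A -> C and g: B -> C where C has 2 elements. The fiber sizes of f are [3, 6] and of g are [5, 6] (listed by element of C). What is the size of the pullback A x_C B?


The pullback A x_C B consists of pairs (a, b) with f(a) = g(b).
For each element c in C, the fiber product has |f^-1(c)| * |g^-1(c)| elements.
Summing over C: 3 * 5 + 6 * 6
= 15 + 36 = 51

51


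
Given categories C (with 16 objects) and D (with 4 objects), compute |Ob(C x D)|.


The product category C x D has objects that are pairs (c, d).
Number of pairs = |Ob(C)| * |Ob(D)| = 16 * 4 = 64

64


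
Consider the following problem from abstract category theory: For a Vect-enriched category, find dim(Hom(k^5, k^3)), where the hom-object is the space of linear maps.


In Vect-enriched categories, Hom(k^n, k^m) is the space of m x n matrices.
dim(Hom(k^5, k^3)) = 3 * 5 = 15

15


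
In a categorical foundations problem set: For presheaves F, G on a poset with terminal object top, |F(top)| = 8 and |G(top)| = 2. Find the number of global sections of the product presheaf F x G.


Global sections of a presheaf on a poset with terminal top satisfy
Gamma(H) ~ H(top). Presheaves admit pointwise products, so
(F x G)(top) = F(top) x G(top) (Cartesian product).
|Gamma(F x G)| = |F(top)| * |G(top)| = 8 * 2 = 16.

16


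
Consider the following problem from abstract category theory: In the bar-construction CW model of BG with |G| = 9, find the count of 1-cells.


In the bar-construction CW model of BG, the n-cells are indexed by
n-tuples [g_1|...|g_n] of non-identity elements of G (degenerate
simplices with some g_i = e do not contribute cells), so there are
(|G| - 1)^n n-cells.
For dim = 1 with |G| = 9:
cells = (9 - 1)^1 = 8^1 = 8

8


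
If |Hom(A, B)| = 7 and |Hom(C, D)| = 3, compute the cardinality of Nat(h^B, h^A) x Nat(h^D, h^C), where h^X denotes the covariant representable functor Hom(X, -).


By the Yoneda lemma, Nat(h^B, h^A) is isomorphic to Hom(A, B),
so |Nat(h^B, h^A)| = |Hom(A, B)| and |Nat(h^D, h^C)| = |Hom(C, D)|.
|Hom(A, B)| = 7, |Hom(C, D)| = 3.
|Nat(h^B, h^A) x Nat(h^D, h^C)| = 7 * 3 = 21

21


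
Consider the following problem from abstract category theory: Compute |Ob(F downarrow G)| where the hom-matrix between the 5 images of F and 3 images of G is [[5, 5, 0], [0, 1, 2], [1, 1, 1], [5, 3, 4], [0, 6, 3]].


Objects of (F downarrow G) are triples (a, b, h: F(a)->G(b)).
The count equals the sum of all entries in the hom-matrix.
sum(row 0) = 10
sum(row 1) = 3
sum(row 2) = 3
sum(row 3) = 12
sum(row 4) = 9
Grand total = 37

37


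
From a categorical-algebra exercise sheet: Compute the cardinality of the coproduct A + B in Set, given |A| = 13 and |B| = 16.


In Set, the coproduct A + B is the disjoint union.
|A + B| = |A| + |B| = 13 + 16 = 29

29


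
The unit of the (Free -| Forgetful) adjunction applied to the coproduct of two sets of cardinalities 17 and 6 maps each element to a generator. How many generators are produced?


The unit eta_X: X -> U(F(X)) of the Free-Forgetful adjunction
maps each element of X to a generator of F(X). For X = S + T (disjoint
union in Set), |S + T| = |S| + |T|.
Total mappings = 17 + 6 = 23.

23


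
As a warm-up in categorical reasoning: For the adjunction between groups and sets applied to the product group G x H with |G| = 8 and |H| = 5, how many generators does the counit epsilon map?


The counit epsilon_K: F(U(K)) -> K of the Free-Forgetful adjunction
maps |K| generators of F(U(K)) into K. For K = G x H (the product group),
|G x H| = |G| * |H|.
Total generators mapped = 8 * 5 = 40.

40


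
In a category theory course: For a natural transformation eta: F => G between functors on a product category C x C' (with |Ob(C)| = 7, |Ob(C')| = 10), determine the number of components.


A natural transformation eta: F => G assigns one component morphism per
object of the domain category.
The domain is the product category C x C', so
|Ob(C x C')| = |Ob(C)| * |Ob(C')| = 7 * 10 = 70.
Therefore eta has 70 component morphisms.

70


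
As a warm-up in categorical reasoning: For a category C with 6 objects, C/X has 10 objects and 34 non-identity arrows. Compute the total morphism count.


In the slice category C/X, objects are morphisms to X.
Identity morphisms: 10 (one per object of C/X).
Non-identity morphisms: 34.
Total = 10 + 34 = 44

44


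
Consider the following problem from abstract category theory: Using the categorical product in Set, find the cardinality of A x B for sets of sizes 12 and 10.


In Set, the product A x B is the Cartesian product.
By the universal property, |A x B| = |A| * |B|.
|A x B| = 12 * 10 = 120

120


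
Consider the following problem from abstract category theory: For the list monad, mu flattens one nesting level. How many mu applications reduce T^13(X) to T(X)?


Each application of mu: T^2 -> T removes one layer of nesting.
Starting at depth 13 (i.e., T^13(X)), we need to reach T(X).
Number of mu applications = 13 - 1 = 12

12


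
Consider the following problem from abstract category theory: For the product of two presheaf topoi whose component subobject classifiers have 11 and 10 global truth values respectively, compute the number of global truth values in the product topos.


In a product of presheaf topoi E_1 x E_2, the subobject classifier
is Omega = Omega_1 x Omega_2 (componentwise), so
|Omega(top)| = |Omega_1(top_1)| * |Omega_2(top_2)|.
= 11 * 10 = 110.

110


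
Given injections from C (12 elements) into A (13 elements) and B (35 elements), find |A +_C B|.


The pushout A +_C B identifies the images of C in A and B.
|A +_C B| = |A| + |B| - |C| (for injections).
= 13 + 35 - 12 = 36

36


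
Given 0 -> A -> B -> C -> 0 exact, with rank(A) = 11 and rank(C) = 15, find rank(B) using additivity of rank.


For a short exact sequence 0 -> A -> B -> C -> 0,
rank is additive: rank(B) = rank(A) + rank(C).
rank(B) = 11 + 15 = 26

26


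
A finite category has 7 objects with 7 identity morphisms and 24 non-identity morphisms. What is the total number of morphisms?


Each object has an identity morphism, giving 7 identities.
Adding the 24 non-identity morphisms:
Total = 7 + 24 = 31

31


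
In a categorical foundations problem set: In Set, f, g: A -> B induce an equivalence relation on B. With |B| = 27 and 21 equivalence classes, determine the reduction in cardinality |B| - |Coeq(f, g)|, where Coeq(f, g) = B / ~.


The coequalizer Coeq(f, g) = B / ~ has one element per equivalence class.
|B| = 27, |Coeq(f, g)| = 21.
|B| - |Coeq(f, g)| = 27 - 21 = 6.

6


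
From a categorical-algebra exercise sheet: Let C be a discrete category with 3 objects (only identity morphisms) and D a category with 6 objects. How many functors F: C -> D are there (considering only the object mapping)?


A functor from a discrete category C to D is determined by
where each object maps. Each of the 3 objects of C can map
to any of the 6 objects of D independently.
Number of functors = 6^3 = 216

216


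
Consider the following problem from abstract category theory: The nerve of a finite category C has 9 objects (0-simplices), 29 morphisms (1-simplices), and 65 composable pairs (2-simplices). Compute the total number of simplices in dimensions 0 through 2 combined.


The 2-skeleton of the nerve N(C) consists of simplices in dimensions 0, 1, 2:
  |N(C)_0| = 9 (objects)
  |N(C)_1| = 29 (morphisms)
  |N(C)_2| = 65 (composable pairs)
Total = 9 + 29 + 65 = 103

103


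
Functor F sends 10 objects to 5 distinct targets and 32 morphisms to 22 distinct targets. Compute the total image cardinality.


The image of F consists of distinct objects and distinct morphisms.
|Im(F)| on objects = 5
|Im(F)| on morphisms = 22
Total image cardinality = 5 + 22 = 27

27


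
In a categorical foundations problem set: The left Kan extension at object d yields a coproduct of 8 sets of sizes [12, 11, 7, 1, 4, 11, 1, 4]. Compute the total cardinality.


Pointwise, the left Kan extension (Lan_F H)(d) is the colimit, indexed
by the comma category (F downarrow d), of H composed with the
projection (F downarrow d) -> C. Here that colimit is given
as a coproduct (disjoint union) of sets, so its cardinality is the
sum of the sizes of the summands.
Coproduct of sets with sizes: 12 + 11 + 7 + 1 + 4 + 11 + 1 + 4
= 51

51


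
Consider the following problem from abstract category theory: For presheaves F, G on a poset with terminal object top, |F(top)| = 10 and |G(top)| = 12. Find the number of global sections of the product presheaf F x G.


Global sections of a presheaf on a poset with terminal top satisfy
Gamma(H) ~ H(top). Presheaves admit pointwise products, so
(F x G)(top) = F(top) x G(top) (Cartesian product).
|Gamma(F x G)| = |F(top)| * |G(top)| = 10 * 12 = 120.

120


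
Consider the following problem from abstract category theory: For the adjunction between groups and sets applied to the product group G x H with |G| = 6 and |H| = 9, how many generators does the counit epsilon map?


The counit epsilon_K: F(U(K)) -> K of the Free-Forgetful adjunction
maps |K| generators of F(U(K)) into K. For K = G x H (the product group),
|G x H| = |G| * |H|.
Total generators mapped = 6 * 9 = 54.

54


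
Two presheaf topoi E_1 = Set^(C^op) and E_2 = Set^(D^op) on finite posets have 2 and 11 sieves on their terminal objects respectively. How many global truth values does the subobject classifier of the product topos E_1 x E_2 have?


In a product of presheaf topoi E_1 x E_2, the subobject classifier
is Omega = Omega_1 x Omega_2 (componentwise), so
|Omega(top)| = |Omega_1(top_1)| * |Omega_2(top_2)|.
= 2 * 11 = 22.

22


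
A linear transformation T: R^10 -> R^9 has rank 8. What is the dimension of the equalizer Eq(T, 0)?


The equalizer of f and the zero map is ker(f).
By the rank-nullity theorem: dim(ker(f)) = dim(domain) - rank(f).
dim(ker(f)) = 10 - 8 = 2

2


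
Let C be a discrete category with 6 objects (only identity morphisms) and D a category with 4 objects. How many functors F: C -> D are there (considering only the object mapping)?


A functor from a discrete category C to D is determined by
where each object maps. Each of the 6 objects of C can map
to any of the 4 objects of D independently.
Number of functors = 4^6 = 4096

4096


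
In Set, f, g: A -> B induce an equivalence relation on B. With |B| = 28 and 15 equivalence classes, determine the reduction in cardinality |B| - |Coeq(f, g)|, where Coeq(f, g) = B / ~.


The coequalizer Coeq(f, g) = B / ~ has one element per equivalence class.
|B| = 28, |Coeq(f, g)| = 15.
|B| - |Coeq(f, g)| = 28 - 15 = 13.

13


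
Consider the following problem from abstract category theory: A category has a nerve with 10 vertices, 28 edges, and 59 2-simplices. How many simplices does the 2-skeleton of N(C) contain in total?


The 2-skeleton of the nerve N(C) consists of simplices in dimensions 0, 1, 2:
  |N(C)_0| = 10 (objects)
  |N(C)_1| = 28 (morphisms)
  |N(C)_2| = 59 (composable pairs)
Total = 10 + 28 + 59 = 97

97


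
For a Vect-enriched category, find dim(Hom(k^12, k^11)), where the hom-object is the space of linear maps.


In Vect-enriched categories, Hom(k^n, k^m) is the space of m x n matrices.
dim(Hom(k^12, k^11)) = 11 * 12 = 132

132


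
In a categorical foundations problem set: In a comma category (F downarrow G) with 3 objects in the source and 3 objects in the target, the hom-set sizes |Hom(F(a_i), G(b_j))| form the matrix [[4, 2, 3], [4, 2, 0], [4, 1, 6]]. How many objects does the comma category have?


Objects of (F downarrow G) are triples (a, b, h: F(a)->G(b)).
The count equals the sum of all entries in the hom-matrix.
sum(row 0) = 9
sum(row 1) = 6
sum(row 2) = 11
Grand total = 26

26


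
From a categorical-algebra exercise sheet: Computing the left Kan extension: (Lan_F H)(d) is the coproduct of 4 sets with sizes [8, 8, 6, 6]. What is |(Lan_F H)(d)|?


Pointwise, the left Kan extension (Lan_F H)(d) is the colimit, indexed
by the comma category (F downarrow d), of H composed with the
projection (F downarrow d) -> C. Here that colimit is given
as a coproduct (disjoint union) of sets, so its cardinality is the
sum of the sizes of the summands.
Coproduct of sets with sizes: 8 + 8 + 6 + 6
= 28

28


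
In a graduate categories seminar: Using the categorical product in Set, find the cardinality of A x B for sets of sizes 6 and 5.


In Set, the product A x B is the Cartesian product.
By the universal property, |A x B| = |A| * |B|.
|A x B| = 6 * 5 = 30

30


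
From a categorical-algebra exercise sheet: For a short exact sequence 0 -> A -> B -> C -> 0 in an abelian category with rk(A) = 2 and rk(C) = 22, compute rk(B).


For a short exact sequence 0 -> A -> B -> C -> 0,
rank is additive: rank(B) = rank(A) + rank(C).
rank(B) = 2 + 22 = 24

24


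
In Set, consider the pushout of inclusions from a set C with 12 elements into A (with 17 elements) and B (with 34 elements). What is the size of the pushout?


The pushout A +_C B identifies the images of C in A and B.
|A +_C B| = |A| + |B| - |C| (for injections).
= 17 + 34 - 12 = 39

39


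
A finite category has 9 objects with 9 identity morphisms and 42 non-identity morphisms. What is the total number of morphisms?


Each object has an identity morphism, giving 9 identities.
Adding the 42 non-identity morphisms:
Total = 9 + 42 = 51

51


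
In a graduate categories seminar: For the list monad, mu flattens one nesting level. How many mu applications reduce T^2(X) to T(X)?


Each application of mu: T^2 -> T removes one layer of nesting.
Starting at depth 2 (i.e., T^2(X)), we need to reach T(X).
Number of mu applications = 2 - 1 = 1

1


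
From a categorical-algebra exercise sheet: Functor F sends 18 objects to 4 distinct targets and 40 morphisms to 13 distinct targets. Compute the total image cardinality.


The image of F consists of distinct objects and distinct morphisms.
|Im(F)| on objects = 4
|Im(F)| on morphisms = 13
Total image cardinality = 4 + 13 = 17

17


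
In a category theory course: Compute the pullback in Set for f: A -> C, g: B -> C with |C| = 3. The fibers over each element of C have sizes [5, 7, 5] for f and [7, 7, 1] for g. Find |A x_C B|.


The pullback A x_C B consists of pairs (a, b) with f(a) = g(b).
For each element c in C, the fiber product has |f^-1(c)| * |g^-1(c)| elements.
Summing over C: 5 * 7 + 7 * 7 + 5 * 1
= 35 + 49 + 5 = 89

89


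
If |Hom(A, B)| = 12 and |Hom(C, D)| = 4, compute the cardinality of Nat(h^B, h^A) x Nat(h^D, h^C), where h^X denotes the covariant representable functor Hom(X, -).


By the Yoneda lemma, Nat(h^B, h^A) is isomorphic to Hom(A, B),
so |Nat(h^B, h^A)| = |Hom(A, B)| and |Nat(h^D, h^C)| = |Hom(C, D)|.
|Hom(A, B)| = 12, |Hom(C, D)| = 4.
|Nat(h^B, h^A) x Nat(h^D, h^C)| = 12 * 4 = 48

48


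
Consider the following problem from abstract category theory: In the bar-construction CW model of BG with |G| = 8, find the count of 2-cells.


In the bar-construction CW model of BG, the n-cells are indexed by
n-tuples [g_1|...|g_n] of non-identity elements of G (degenerate
simplices with some g_i = e do not contribute cells), so there are
(|G| - 1)^n n-cells.
For dim = 2 with |G| = 8:
cells = (8 - 1)^2 = 7^2 = 49

49


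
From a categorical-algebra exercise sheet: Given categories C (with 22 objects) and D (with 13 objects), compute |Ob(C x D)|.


The product category C x D has objects that are pairs (c, d).
Number of pairs = |Ob(C)| * |Ob(D)| = 22 * 13 = 286

286


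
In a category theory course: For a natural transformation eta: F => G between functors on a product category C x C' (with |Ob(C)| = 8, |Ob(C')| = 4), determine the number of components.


A natural transformation eta: F => G assigns one component morphism per
object of the domain category.
The domain is the product category C x C', so
|Ob(C x C')| = |Ob(C)| * |Ob(C')| = 8 * 4 = 32.
Therefore eta has 32 component morphisms.

32


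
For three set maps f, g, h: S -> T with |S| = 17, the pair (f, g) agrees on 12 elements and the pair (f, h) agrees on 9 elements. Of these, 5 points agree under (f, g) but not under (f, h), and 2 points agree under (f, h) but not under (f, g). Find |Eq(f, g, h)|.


Eq(f, g, h) is the triple-agreement set: points in S where all three
maps take the same value. Using inclusion-exclusion on the pairwise data:
Pair (f, g) agrees on 12 points; pair (f, h) on 9 points.
Points agreeing under (f, g) but not (f, h) = 5; under (f, h) but not (f, g) = 2.
Triple-agreement = agreement-in-(f, g) minus points that agree under (f, g) but not (f, h):
|Eq(f, g, h)| = 12 - 5 = 7
(cross-check via (f, h): 9 - 2 = 7.)

7


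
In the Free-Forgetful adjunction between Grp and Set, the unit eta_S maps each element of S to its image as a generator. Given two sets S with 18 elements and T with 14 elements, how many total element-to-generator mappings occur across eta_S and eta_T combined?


The unit eta_X: X -> U(F(X)) of the Free-Forgetful adjunction
maps each element of X to a generator of F(X). For X = S + T (disjoint
union in Set), |S + T| = |S| + |T|.
Total mappings = 18 + 14 = 32.

32


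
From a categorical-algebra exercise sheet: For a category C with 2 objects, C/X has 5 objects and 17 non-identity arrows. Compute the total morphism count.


In the slice category C/X, objects are morphisms to X.
Identity morphisms: 5 (one per object of C/X).
Non-identity morphisms: 17.
Total = 5 + 17 = 22

22


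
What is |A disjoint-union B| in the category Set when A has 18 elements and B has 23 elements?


In Set, the coproduct A + B is the disjoint union.
|A + B| = |A| + |B| = 18 + 23 = 41

41


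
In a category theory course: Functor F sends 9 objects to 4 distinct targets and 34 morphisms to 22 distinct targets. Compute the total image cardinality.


The image of F consists of distinct objects and distinct morphisms.
|Im(F)| on objects = 4
|Im(F)| on morphisms = 22
Total image cardinality = 4 + 22 = 26

26


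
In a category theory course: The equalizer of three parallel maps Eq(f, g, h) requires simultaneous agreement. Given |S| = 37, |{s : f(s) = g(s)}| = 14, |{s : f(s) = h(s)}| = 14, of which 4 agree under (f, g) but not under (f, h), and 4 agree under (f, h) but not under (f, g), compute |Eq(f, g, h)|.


Eq(f, g, h) is the triple-agreement set: points in S where all three
maps take the same value. Using inclusion-exclusion on the pairwise data:
Pair (f, g) agrees on 14 points; pair (f, h) on 14 points.
Points agreeing under (f, g) but not (f, h) = 4; under (f, h) but not (f, g) = 4.
Triple-agreement = agreement-in-(f, g) minus points that agree under (f, g) but not (f, h):
|Eq(f, g, h)| = 14 - 4 = 10
(cross-check via (f, h): 14 - 4 = 10.)

10


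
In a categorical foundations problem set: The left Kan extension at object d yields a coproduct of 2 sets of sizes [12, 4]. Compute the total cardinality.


Pointwise, the left Kan extension (Lan_F H)(d) is the colimit, indexed
by the comma category (F downarrow d), of H composed with the
projection (F downarrow d) -> C. Here that colimit is given
as a coproduct (disjoint union) of sets, so its cardinality is the
sum of the sizes of the summands.
Coproduct of sets with sizes: 12 + 4
= 16

16


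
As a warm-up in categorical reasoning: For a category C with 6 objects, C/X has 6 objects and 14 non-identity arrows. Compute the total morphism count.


In the slice category C/X, objects are morphisms to X.
Identity morphisms: 6 (one per object of C/X).
Non-identity morphisms: 14.
Total = 6 + 14 = 20

20


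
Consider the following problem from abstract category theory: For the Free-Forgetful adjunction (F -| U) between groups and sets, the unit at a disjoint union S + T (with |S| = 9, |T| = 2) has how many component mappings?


The unit eta_X: X -> U(F(X)) of the Free-Forgetful adjunction
maps each element of X to a generator of F(X). For X = S + T (disjoint
union in Set), |S + T| = |S| + |T|.
Total mappings = 9 + 2 = 11.

11


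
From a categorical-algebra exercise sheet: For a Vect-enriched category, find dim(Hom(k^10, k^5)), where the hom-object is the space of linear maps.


In Vect-enriched categories, Hom(k^n, k^m) is the space of m x n matrices.
dim(Hom(k^10, k^5)) = 5 * 10 = 50

50


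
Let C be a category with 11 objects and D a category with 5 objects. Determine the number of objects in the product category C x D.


The product category C x D has objects that are pairs (c, d).
Number of pairs = |Ob(C)| * |Ob(D)| = 11 * 5 = 55

55


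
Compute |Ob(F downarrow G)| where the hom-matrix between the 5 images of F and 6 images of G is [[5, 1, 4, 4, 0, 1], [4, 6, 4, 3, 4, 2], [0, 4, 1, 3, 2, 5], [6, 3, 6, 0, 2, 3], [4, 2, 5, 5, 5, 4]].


Objects of (F downarrow G) are triples (a, b, h: F(a)->G(b)).
The count equals the sum of all entries in the hom-matrix.
sum(row 0) = 15
sum(row 1) = 23
sum(row 2) = 15
sum(row 3) = 20
sum(row 4) = 25
Grand total = 98

98


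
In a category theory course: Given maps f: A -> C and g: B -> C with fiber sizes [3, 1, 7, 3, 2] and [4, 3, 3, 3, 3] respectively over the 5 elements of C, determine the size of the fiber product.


The pullback A x_C B consists of pairs (a, b) with f(a) = g(b).
For each element c in C, the fiber product has |f^-1(c)| * |g^-1(c)| elements.
Summing over C: 3 * 4 + 1 * 3 + 7 * 3 + 3 * 3 + 2 * 3
= 12 + 3 + 21 + 9 + 6 = 51

51


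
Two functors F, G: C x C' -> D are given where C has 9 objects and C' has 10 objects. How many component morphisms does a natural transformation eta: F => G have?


A natural transformation eta: F => G assigns one component morphism per
object of the domain category.
The domain is the product category C x C', so
|Ob(C x C')| = |Ob(C)| * |Ob(C')| = 9 * 10 = 90.
Therefore eta has 90 component morphisms.

90


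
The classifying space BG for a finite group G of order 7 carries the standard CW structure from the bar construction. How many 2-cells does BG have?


In the bar-construction CW model of BG, the n-cells are indexed by
n-tuples [g_1|...|g_n] of non-identity elements of G (degenerate
simplices with some g_i = e do not contribute cells), so there are
(|G| - 1)^n n-cells.
For dim = 2 with |G| = 7:
cells = (7 - 1)^2 = 6^2 = 36

36


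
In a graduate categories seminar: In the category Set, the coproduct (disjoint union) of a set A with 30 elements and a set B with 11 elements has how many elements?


In Set, the coproduct A + B is the disjoint union.
|A + B| = |A| + |B| = 30 + 11 = 41

41


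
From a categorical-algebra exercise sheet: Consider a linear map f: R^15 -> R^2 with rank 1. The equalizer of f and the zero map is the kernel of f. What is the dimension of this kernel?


The equalizer of f and the zero map is ker(f).
By the rank-nullity theorem: dim(ker(f)) = dim(domain) - rank(f).
dim(ker(f)) = 15 - 1 = 14

14


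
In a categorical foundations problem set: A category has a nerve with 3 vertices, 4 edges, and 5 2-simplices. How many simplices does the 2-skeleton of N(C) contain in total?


The 2-skeleton of the nerve N(C) consists of simplices in dimensions 0, 1, 2:
  |N(C)_0| = 3 (objects)
  |N(C)_1| = 4 (morphisms)
  |N(C)_2| = 5 (composable pairs)
Total = 3 + 4 + 5 = 12

12


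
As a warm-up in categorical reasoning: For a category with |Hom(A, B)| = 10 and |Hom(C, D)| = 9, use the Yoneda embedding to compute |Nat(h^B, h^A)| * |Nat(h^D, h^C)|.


By the Yoneda lemma, Nat(h^B, h^A) is isomorphic to Hom(A, B),
so |Nat(h^B, h^A)| = |Hom(A, B)| and |Nat(h^D, h^C)| = |Hom(C, D)|.
|Hom(A, B)| = 10, |Hom(C, D)| = 9.
|Nat(h^B, h^A) x Nat(h^D, h^C)| = 10 * 9 = 90

90


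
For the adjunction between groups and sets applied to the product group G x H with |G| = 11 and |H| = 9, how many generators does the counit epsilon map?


The counit epsilon_K: F(U(K)) -> K of the Free-Forgetful adjunction
maps |K| generators of F(U(K)) into K. For K = G x H (the product group),
|G x H| = |G| * |H|.
Total generators mapped = 11 * 9 = 99.

99


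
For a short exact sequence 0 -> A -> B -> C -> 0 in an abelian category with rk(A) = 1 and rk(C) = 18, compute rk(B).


For a short exact sequence 0 -> A -> B -> C -> 0,
rank is additive: rank(B) = rank(A) + rank(C).
rank(B) = 1 + 18 = 19

19


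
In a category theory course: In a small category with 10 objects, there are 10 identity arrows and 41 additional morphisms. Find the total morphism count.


Each object has an identity morphism, giving 10 identities.
Adding the 41 non-identity morphisms:
Total = 10 + 41 = 51

51


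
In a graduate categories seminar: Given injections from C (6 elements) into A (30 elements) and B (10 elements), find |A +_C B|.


The pushout A +_C B identifies the images of C in A and B.
|A +_C B| = |A| + |B| - |C| (for injections).
= 30 + 10 - 6 = 34

34


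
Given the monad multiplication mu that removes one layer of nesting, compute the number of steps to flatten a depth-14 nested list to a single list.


Each application of mu: T^2 -> T removes one layer of nesting.
Starting at depth 14 (i.e., T^14(X)), we need to reach T(X).
Number of mu applications = 14 - 1 = 13

13


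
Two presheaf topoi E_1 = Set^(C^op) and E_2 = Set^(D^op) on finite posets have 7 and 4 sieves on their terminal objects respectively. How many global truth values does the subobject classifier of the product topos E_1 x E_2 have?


In a product of presheaf topoi E_1 x E_2, the subobject classifier
is Omega = Omega_1 x Omega_2 (componentwise), so
|Omega(top)| = |Omega_1(top_1)| * |Omega_2(top_2)|.
= 7 * 4 = 28.

28


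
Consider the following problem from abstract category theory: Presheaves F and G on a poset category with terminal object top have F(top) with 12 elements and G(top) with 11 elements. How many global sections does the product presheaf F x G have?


Global sections of a presheaf on a poset with terminal top satisfy
Gamma(H) ~ H(top). Presheaves admit pointwise products, so
(F x G)(top) = F(top) x G(top) (Cartesian product).
|Gamma(F x G)| = |F(top)| * |G(top)| = 12 * 11 = 132.

132


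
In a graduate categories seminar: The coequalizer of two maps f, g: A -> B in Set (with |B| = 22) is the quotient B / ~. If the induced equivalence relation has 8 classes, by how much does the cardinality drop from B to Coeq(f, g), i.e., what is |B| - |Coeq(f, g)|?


The coequalizer Coeq(f, g) = B / ~ has one element per equivalence class.
|B| = 22, |Coeq(f, g)| = 8.
|B| - |Coeq(f, g)| = 22 - 8 = 14.

14


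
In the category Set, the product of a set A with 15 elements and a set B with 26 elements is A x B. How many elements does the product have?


In Set, the product A x B is the Cartesian product.
By the universal property, |A x B| = |A| * |B|.
|A x B| = 15 * 26 = 390

390


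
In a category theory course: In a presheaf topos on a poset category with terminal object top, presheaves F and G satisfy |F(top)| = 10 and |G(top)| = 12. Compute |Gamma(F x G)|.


Global sections of a presheaf on a poset with terminal top satisfy
Gamma(H) ~ H(top). Presheaves admit pointwise products, so
(F x G)(top) = F(top) x G(top) (Cartesian product).
|Gamma(F x G)| = |F(top)| * |G(top)| = 10 * 12 = 120.

120


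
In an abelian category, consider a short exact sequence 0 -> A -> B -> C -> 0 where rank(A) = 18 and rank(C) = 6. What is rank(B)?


For a short exact sequence 0 -> A -> B -> C -> 0,
rank is additive: rank(B) = rank(A) + rank(C).
rank(B) = 18 + 6 = 24

24


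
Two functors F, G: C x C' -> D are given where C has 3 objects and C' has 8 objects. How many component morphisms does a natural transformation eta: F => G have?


A natural transformation eta: F => G assigns one component morphism per
object of the domain category.
The domain is the product category C x C', so
|Ob(C x C')| = |Ob(C)| * |Ob(C')| = 3 * 8 = 24.
Therefore eta has 24 component morphisms.

24


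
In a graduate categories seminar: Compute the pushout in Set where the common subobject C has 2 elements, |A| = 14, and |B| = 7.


The pushout A +_C B identifies the images of C in A and B.
|A +_C B| = |A| + |B| - |C| (for injections).
= 14 + 7 - 2 = 19

19


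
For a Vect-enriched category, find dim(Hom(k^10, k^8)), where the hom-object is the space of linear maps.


In Vect-enriched categories, Hom(k^n, k^m) is the space of m x n matrices.
dim(Hom(k^10, k^8)) = 8 * 10 = 80

80


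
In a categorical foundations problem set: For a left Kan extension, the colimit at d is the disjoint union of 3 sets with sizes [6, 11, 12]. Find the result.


Pointwise, the left Kan extension (Lan_F H)(d) is the colimit, indexed
by the comma category (F downarrow d), of H composed with the
projection (F downarrow d) -> C. Here that colimit is given
as a coproduct (disjoint union) of sets, so its cardinality is the
sum of the sizes of the summands.
Coproduct of sets with sizes: 6 + 11 + 12
= 29

29


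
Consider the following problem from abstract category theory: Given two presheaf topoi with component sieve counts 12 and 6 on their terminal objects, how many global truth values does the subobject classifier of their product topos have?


In a product of presheaf topoi E_1 x E_2, the subobject classifier
is Omega = Omega_1 x Omega_2 (componentwise), so
|Omega(top)| = |Omega_1(top_1)| * |Omega_2(top_2)|.
= 12 * 6 = 72.

72


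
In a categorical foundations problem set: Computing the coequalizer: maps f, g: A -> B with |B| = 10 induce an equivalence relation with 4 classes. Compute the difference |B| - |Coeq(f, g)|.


The coequalizer Coeq(f, g) = B / ~ has one element per equivalence class.
|B| = 10, |Coeq(f, g)| = 4.
|B| - |Coeq(f, g)| = 10 - 4 = 6.

6


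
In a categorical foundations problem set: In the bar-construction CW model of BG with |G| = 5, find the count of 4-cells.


In the bar-construction CW model of BG, the n-cells are indexed by
n-tuples [g_1|...|g_n] of non-identity elements of G (degenerate
simplices with some g_i = e do not contribute cells), so there are
(|G| - 1)^n n-cells.
For dim = 4 with |G| = 5:
cells = (5 - 1)^4 = 4^4 = 256

256


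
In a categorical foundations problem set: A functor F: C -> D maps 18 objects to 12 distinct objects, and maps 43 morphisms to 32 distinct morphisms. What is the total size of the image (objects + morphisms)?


The image of F consists of distinct objects and distinct morphisms.
|Im(F)| on objects = 12
|Im(F)| on morphisms = 32
Total image cardinality = 12 + 32 = 44

44


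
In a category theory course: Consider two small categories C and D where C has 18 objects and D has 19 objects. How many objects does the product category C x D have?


The product category C x D has objects that are pairs (c, d).
Number of pairs = |Ob(C)| * |Ob(D)| = 18 * 19 = 342

342


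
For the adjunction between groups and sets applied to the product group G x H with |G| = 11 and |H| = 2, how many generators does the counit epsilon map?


The counit epsilon_K: F(U(K)) -> K of the Free-Forgetful adjunction
maps |K| generators of F(U(K)) into K. For K = G x H (the product group),
|G x H| = |G| * |H|.
Total generators mapped = 11 * 2 = 22.

22


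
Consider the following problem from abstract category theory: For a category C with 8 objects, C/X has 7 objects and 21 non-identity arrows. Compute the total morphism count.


In the slice category C/X, objects are morphisms to X.
Identity morphisms: 7 (one per object of C/X).
Non-identity morphisms: 21.
Total = 7 + 21 = 28

28


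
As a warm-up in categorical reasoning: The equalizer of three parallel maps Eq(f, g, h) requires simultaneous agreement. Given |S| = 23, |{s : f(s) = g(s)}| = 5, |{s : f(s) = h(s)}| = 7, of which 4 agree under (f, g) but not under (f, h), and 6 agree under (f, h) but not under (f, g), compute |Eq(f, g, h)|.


Eq(f, g, h) is the triple-agreement set: points in S where all three
maps take the same value. Using inclusion-exclusion on the pairwise data:
Pair (f, g) agrees on 5 points; pair (f, h) on 7 points.
Points agreeing under (f, g) but not (f, h) = 4; under (f, h) but not (f, g) = 6.
Triple-agreement = agreement-in-(f, g) minus points that agree under (f, g) but not (f, h):
|Eq(f, g, h)| = 5 - 4 = 1
(cross-check via (f, h): 7 - 6 = 1.)

1


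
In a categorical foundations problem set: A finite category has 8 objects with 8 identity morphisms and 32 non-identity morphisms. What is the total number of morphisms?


Each object has an identity morphism, giving 8 identities.
Adding the 32 non-identity morphisms:
Total = 8 + 32 = 40

40


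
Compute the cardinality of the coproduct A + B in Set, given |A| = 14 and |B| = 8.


In Set, the coproduct A + B is the disjoint union.
|A + B| = |A| + |B| = 14 + 8 = 22

22


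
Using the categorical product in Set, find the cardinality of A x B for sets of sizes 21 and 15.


In Set, the product A x B is the Cartesian product.
By the universal property, |A x B| = |A| * |B|.
|A x B| = 21 * 15 = 315

315


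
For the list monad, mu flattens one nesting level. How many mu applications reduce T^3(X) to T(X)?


Each application of mu: T^2 -> T removes one layer of nesting.
Starting at depth 3 (i.e., T^3(X)), we need to reach T(X).
Number of mu applications = 3 - 1 = 2

2


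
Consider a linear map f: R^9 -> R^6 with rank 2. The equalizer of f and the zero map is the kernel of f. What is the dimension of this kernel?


The equalizer of f and the zero map is ker(f).
By the rank-nullity theorem: dim(ker(f)) = dim(domain) - rank(f).
dim(ker(f)) = 9 - 2 = 7

7


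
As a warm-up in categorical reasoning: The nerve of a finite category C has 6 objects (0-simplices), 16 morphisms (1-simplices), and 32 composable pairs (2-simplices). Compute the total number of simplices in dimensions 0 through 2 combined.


The 2-skeleton of the nerve N(C) consists of simplices in dimensions 0, 1, 2:
  |N(C)_0| = 6 (objects)
  |N(C)_1| = 16 (morphisms)
  |N(C)_2| = 32 (composable pairs)
Total = 6 + 16 + 32 = 54

54


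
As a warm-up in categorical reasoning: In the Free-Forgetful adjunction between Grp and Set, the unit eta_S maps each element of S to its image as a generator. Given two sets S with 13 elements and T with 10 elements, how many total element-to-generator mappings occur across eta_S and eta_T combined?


The unit eta_X: X -> U(F(X)) of the Free-Forgetful adjunction
maps each element of X to a generator of F(X). For X = S + T (disjoint
union in Set), |S + T| = |S| + |T|.
Total mappings = 13 + 10 = 23.

23


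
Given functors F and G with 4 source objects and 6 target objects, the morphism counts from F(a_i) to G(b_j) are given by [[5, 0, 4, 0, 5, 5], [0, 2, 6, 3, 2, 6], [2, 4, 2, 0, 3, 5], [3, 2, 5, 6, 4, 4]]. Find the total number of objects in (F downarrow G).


Objects of (F downarrow G) are triples (a, b, h: F(a)->G(b)).
The count equals the sum of all entries in the hom-matrix.
sum(row 0) = 19
sum(row 1) = 19
sum(row 2) = 16
sum(row 3) = 24
Grand total = 78

78


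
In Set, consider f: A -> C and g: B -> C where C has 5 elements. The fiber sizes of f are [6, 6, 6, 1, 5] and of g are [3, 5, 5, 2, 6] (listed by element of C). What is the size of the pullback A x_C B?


The pullback A x_C B consists of pairs (a, b) with f(a) = g(b).
For each element c in C, the fiber product has |f^-1(c)| * |g^-1(c)| elements.
Summing over C: 6 * 3 + 6 * 5 + 6 * 5 + 1 * 2 + 5 * 6
= 18 + 30 + 30 + 2 + 30 = 110

110


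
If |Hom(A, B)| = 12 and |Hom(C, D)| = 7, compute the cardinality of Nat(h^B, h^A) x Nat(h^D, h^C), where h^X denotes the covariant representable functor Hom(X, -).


By the Yoneda lemma, Nat(h^B, h^A) is isomorphic to Hom(A, B),
so |Nat(h^B, h^A)| = |Hom(A, B)| and |Nat(h^D, h^C)| = |Hom(C, D)|.
|Hom(A, B)| = 12, |Hom(C, D)| = 7.
|Nat(h^B, h^A) x Nat(h^D, h^C)| = 12 * 7 = 84

84


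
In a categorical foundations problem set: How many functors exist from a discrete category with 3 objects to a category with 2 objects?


A functor from a discrete category C to D is determined by
where each object maps. Each of the 3 objects of C can map
to any of the 2 objects of D independently.
Number of functors = 2^3 = 8

8


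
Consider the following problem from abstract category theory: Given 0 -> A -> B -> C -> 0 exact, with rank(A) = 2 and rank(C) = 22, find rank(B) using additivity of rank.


For a short exact sequence 0 -> A -> B -> C -> 0,
rank is additive: rank(B) = rank(A) + rank(C).
rank(B) = 2 + 22 = 24

24


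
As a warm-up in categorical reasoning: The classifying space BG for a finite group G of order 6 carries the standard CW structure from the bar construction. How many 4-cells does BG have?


In the bar-construction CW model of BG, the n-cells are indexed by
n-tuples [g_1|...|g_n] of non-identity elements of G (degenerate
simplices with some g_i = e do not contribute cells), so there are
(|G| - 1)^n n-cells.
For dim = 4 with |G| = 6:
cells = (6 - 1)^4 = 5^4 = 625

625


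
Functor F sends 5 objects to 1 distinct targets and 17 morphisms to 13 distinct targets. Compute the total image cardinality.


The image of F consists of distinct objects and distinct morphisms.
|Im(F)| on objects = 1
|Im(F)| on morphisms = 13
Total image cardinality = 1 + 13 = 14

14


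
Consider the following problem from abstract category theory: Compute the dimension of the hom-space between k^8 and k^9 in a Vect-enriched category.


In Vect-enriched categories, Hom(k^n, k^m) is the space of m x n matrices.
dim(Hom(k^8, k^9)) = 9 * 8 = 72

72


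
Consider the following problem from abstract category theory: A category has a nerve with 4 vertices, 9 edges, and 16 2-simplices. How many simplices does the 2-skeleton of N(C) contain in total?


The 2-skeleton of the nerve N(C) consists of simplices in dimensions 0, 1, 2:
  |N(C)_0| = 4 (objects)
  |N(C)_1| = 9 (morphisms)
  |N(C)_2| = 16 (composable pairs)
Total = 4 + 9 + 16 = 29

29


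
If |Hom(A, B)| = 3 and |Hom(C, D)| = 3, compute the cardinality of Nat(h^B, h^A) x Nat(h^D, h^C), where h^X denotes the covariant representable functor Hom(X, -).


By the Yoneda lemma, Nat(h^B, h^A) is isomorphic to Hom(A, B),
so |Nat(h^B, h^A)| = |Hom(A, B)| and |Nat(h^D, h^C)| = |Hom(C, D)|.
|Hom(A, B)| = 3, |Hom(C, D)| = 3.
|Nat(h^B, h^A) x Nat(h^D, h^C)| = 3 * 3 = 9

9


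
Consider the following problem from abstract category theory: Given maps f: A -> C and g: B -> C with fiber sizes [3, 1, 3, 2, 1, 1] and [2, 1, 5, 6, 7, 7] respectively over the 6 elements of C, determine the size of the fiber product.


The pullback A x_C B consists of pairs (a, b) with f(a) = g(b).
For each element c in C, the fiber product has |f^-1(c)| * |g^-1(c)| elements.
Summing over C: 3 * 2 + 1 * 1 + 3 * 5 + 2 * 6 + 1 * 7 + 1 * 7
= 6 + 1 + 15 + 12 + 7 + 7 = 48

48
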